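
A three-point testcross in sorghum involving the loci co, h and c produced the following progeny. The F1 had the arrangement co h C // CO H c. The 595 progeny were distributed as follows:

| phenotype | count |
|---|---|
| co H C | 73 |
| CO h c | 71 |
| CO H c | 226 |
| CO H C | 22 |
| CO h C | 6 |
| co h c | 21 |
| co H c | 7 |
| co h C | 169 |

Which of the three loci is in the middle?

co

The two rarest classes, CO h C and co H c, are the double crossovers. Comparing them with the parentals, only the co allele has switched, so co is the middle locus and the order is c – co – h.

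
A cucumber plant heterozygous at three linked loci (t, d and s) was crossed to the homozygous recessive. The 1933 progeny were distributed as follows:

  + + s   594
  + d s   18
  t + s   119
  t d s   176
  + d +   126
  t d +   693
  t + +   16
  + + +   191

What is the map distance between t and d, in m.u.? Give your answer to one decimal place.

14.4 m.u.

The two most frequent reciprocal classes, t d + and + + s, are the parental types, so the F1 was t d + / + + s.
The two rarest classes, t + + and + d s, are the double crossovers. Comparing them with the parentals, only the d allele has switched, so d is the middle locus and the order is t – d – s.
Crossovers in the t–d interval produce the single-crossover classes + d + and t + s (126 + 119 = 245) plus the double crossovers (34).
RF(t–d) = (245 + 34) / 1933 = 279/1933 = 0.1443 → 14.4 m.u.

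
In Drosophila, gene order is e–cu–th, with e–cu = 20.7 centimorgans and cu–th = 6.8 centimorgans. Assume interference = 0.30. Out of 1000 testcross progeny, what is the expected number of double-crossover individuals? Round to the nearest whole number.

Map distances give recombination frequencies of 0.207 and 0.068 for the two intervals.
With interference 0.30 (so coincidence = 0.70), expected double-crossover frequency = 0.207 × 0.068 × 0.70 = 0.00985.
Expected number = 0.00985 × 1000 = 9.85 ≈ 10.

10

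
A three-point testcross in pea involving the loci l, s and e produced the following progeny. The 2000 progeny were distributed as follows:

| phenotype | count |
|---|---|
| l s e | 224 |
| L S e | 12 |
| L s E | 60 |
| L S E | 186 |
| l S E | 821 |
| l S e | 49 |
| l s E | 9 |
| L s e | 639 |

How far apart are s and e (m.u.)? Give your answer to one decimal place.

The two most frequent reciprocal classes, L s e and l S E, are the parental types, so the F1 was L s e / l S E.
The two rarest classes, L S e and l s E, are the double crossovers. Comparing them with the parentals, only the s allele has switched, so s is the middle locus and the order is e – s – l.
Crossovers in the e–s interval produce the single-crossover classes L s E and l S e (60 + 49 = 109) plus the double crossovers (21).
RF(e–s) = (109 + 21) / 2000 = 130/2000 = 0.0650 → 6.5 m.u.

6.5 m.u.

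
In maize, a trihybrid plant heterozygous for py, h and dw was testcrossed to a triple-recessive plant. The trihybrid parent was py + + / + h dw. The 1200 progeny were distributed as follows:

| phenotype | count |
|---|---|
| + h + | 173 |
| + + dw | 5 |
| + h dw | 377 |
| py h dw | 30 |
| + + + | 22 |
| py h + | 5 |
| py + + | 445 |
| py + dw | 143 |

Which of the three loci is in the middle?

h

The two rarest classes, py h + and + + dw, are the double crossovers. Comparing them with the parentals, only the h allele has switched, so h is the middle locus and the order is py – h – dw.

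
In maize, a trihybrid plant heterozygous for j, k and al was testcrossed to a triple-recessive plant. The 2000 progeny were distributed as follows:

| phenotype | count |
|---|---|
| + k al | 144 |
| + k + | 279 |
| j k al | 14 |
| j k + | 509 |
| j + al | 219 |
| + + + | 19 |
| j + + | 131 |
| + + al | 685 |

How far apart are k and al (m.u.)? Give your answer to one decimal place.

The two most frequent reciprocal classes, + + al and j k +, are the parental types, so the F1 was + + al / j k +.
The two rarest classes, + + + and j k al, are the double crossovers. Comparing them with the parentals, only the al allele has switched, so al is the middle locus and the order is j – al – k.
Crossovers in the al–k interval produce the single-crossover classes + k al and j + + (144 + 131 = 275) plus the double crossovers (33).
RF(al–k) = (275 + 33) / 2000 = 308/2000 = 0.1540 → 15.4 m.u.

15.4 m.u.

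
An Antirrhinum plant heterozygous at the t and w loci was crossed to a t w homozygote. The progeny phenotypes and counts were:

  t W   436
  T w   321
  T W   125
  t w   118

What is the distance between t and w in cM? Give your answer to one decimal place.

24.3 cM

The two most frequent classes, T w (321) and t W (436), are the parental types, so the F1 was T w / t W.
The recombinant classes are T W and t w: 125 + 118 = 243.
Recombination frequency = 243/1000 = 0.2430 ≈ 24.3%, i.e. 24.3 cM.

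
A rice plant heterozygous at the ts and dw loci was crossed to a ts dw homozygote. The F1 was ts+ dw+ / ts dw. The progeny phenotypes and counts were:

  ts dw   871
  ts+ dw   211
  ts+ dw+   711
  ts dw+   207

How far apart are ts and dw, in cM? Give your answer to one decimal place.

The recombinant classes are ts+ dw and ts dw+: 211 + 207 = 418.
Recombination frequency = 418/2000 = 0.2090 ≈ 20.9%, i.e. 20.9 cM.

20.9 cM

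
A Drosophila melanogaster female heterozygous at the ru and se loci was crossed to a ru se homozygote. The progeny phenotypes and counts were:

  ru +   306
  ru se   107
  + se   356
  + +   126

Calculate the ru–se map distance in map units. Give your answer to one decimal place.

26.0 map units

The two most frequent classes, + se (356) and ru + (306), are the parental types, so the F1 was + se / ru +.
The recombinant classes are + + and ru se: 126 + 107 = 233.
Recombination frequency = 233/895 = 0.2603 ≈ 26.0%, i.e. 26.0 map units.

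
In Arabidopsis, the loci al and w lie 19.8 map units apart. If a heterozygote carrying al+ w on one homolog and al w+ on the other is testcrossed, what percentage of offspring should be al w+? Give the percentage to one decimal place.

A map distance of 19.8 map units corresponds to a recombination frequency of 0.198.
The F1 is al+ w / al w+, so al w+ is a parental gamete class with expected frequency (1 − r)/2 = 0.802/2 = 0.4010.
That is 0.4010 = 40.1% of the progeny.

40.1%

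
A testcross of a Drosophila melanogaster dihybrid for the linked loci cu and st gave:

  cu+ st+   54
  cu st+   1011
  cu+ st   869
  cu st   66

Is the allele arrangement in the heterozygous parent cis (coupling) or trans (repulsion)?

trans

The two most frequent classes are cu+ st (869) and cu st+ (1011); these are the parental (non-recombinant) types.
So the F1 carried cu+ st on one chromosome and cu st+ on the other — the recessive alleles are on opposite chromosomes (trans / repulsion).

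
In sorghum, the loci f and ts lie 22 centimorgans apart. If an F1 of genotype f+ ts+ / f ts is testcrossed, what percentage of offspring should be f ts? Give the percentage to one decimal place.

39.0%

A map distance of 22 centimorgans corresponds to a recombination frequency of 0.220.
The F1 is f+ ts+ / f ts, so f ts is a parental gamete class with expected frequency (1 − r)/2 = 0.780/2 = 0.3900.
That is 0.3900 = 39.0% of the progeny.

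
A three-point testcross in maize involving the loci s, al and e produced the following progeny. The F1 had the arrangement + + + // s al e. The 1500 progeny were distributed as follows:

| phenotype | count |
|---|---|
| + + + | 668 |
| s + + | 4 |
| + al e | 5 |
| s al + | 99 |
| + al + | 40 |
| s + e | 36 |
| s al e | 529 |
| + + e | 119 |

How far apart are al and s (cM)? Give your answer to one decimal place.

5.7 cM

The two rarest classes, s + + and + al e, are the double crossovers. Comparing them with the parentals, only the s allele has switched, so s is the middle locus and the order is e – s – al.
Crossovers in the s–al interval produce the single-crossover classes + al + and s + e (40 + 36 = 76) plus the double crossovers (9).
RF(s–al) = (76 + 9) / 1500 = 85/1500 = 0.0567 → 5.7 cM.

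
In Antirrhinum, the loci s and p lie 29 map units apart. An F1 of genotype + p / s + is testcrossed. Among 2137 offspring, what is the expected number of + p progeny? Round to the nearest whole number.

759

A map distance of 29 map units corresponds to a recombination frequency of 0.290.
The F1 is + p / s +, so + p is a parental gamete class with expected frequency (1 − r)/2 = 0.710/2 = 0.3550.
Expected number = 0.3550 × 2137 = 758.63 ≈ 759.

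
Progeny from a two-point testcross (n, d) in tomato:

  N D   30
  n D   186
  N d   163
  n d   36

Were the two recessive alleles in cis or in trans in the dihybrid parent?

trans

The two most frequent classes are N d (163) and n D (186); these are the parental (non-recombinant) types.
So the F1 carried N d on one chromosome and n D on the other — the recessive alleles are on opposite chromosomes (trans / repulsion).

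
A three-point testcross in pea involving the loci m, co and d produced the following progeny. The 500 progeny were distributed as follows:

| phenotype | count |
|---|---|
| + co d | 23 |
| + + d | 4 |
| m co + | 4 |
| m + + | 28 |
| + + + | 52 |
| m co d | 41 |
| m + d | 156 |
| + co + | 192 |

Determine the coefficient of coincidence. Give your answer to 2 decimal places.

The two most frequent reciprocal classes, + co + and m + d, are the parental types, so the F1 was + co + / m + d.
The two rarest classes, m co + and + + d, are the double crossovers. Comparing them with the parentals, only the m allele has switched, so m is the middle locus and the order is co – m – d.
co–m: (93 + 8)/500 = 0.2020; m–d: (51 + 8)/500 = 0.1180.
Expected DCO frequency = 0.2020 × 0.1180 ≈ 0.02384; observed = 8/500 ≈ 0.01600.
Coefficient of coincidence = 0.01600/0.02384 ≈ 0.67.

0.67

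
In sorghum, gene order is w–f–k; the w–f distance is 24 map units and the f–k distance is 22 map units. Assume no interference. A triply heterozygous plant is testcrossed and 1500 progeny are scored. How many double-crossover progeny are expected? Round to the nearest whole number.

79

Map distances give recombination frequencies of 0.240 and 0.220 for the two intervals.
With no interference, expected double-crossover frequency = 0.240 × 0.220 = 0.05280.
Expected number = 0.05280 × 1500 = 79.20 ≈ 79.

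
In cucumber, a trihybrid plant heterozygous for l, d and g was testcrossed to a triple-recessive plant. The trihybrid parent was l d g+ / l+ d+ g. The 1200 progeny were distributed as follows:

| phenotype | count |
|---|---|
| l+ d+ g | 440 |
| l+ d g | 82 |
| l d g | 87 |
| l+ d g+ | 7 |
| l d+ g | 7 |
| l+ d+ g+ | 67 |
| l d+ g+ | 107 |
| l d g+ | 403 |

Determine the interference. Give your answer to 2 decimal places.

The two rarest classes, l+ d g+ and l d+ g, are the double crossovers. Comparing them with the parentals, only the l allele has switched, so l is the middle locus and the order is d – l – g.
d–l: (189 + 14)/1200 = 0.1692; l–g: (154 + 14)/1200 = 0.1400.
Expected DCO frequency = 0.1692 × 0.1400 ≈ 0.02369; observed = 14/1200 ≈ 0.01167.
Coefficient of coincidence = 0.01167/0.02369 ≈ 0.49; interference = 1 − 0.49 = 0.51.

0.51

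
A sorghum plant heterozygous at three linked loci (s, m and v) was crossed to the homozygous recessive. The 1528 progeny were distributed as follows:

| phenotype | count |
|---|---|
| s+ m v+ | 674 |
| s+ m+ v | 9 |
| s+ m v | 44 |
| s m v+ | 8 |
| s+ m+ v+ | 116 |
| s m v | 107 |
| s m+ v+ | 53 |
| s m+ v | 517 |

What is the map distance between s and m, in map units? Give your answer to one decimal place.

The two most frequent reciprocal classes, s+ m v+ and s m+ v, are the parental types, so the F1 was s+ m v+ / s m+ v.
The two rarest classes, s m v+ and s+ m+ v, are the double crossovers. Comparing them with the parentals, only the s allele has switched, so s is the middle locus and the order is m – s – v.
Crossovers in the m–s interval produce the single-crossover classes s+ m+ v+ and s m v (116 + 107 = 223) plus the double crossovers (17).
RF(m–s) = (223 + 17) / 1528 = 240/1528 = 0.1571 → 15.7 map units.

15.7 map units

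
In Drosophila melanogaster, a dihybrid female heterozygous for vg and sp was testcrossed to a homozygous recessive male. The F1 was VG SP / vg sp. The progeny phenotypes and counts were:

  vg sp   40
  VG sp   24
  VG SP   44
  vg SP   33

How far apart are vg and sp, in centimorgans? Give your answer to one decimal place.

The recombinant classes are VG sp and vg SP: 24 + 33 = 57.
Recombination frequency = 57/141 = 0.4043 ≈ 40.4%, i.e. 40.4 centimorgans.

40.4 centimorgans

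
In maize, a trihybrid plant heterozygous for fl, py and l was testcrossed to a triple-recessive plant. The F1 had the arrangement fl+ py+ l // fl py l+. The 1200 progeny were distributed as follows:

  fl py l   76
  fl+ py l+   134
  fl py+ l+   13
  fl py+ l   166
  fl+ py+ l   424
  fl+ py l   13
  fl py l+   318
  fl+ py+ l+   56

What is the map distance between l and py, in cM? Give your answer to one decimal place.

The two rarest classes, fl+ py l and fl py+ l+, are the double crossovers. Comparing them with the parentals, only the py allele has switched, so py is the middle locus and the order is l – py – fl.
Crossovers in the l–py interval produce the single-crossover classes fl+ py+ l+ and fl py l (56 + 76 = 132) plus the double crossovers (26).
RF(l–py) = (132 + 26) / 1200 = 158/1200 = 0.1317 → 13.2 cM.

13.2 cM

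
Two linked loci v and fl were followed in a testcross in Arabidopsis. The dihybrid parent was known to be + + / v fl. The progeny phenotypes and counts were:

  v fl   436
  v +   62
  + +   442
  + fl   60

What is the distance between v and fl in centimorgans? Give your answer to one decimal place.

The recombinant classes are + fl and v +: 60 + 62 = 122.
Recombination frequency = 122/1000 = 0.1220 ≈ 12.2%, i.e. 12.2 centimorgans.

12.2 centimorgans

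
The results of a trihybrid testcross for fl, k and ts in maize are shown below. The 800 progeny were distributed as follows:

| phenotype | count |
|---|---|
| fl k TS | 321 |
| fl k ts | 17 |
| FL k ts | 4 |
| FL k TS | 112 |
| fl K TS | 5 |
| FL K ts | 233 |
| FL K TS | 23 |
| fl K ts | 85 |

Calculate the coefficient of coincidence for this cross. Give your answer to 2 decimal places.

The two most frequent reciprocal classes, FL K ts and fl k TS, are the parental types, so the F1 was FL K ts / fl k TS.
The two rarest classes, FL k ts and fl K TS, are the double crossovers. Comparing them with the parentals, only the k allele has switched, so k is the middle locus and the order is fl – k – ts.
fl–k: (197 + 9)/800 = 0.2575; k–ts: (40 + 9)/800 = 0.0612.
Expected DCO frequency = 0.2575 × 0.0612 ≈ 0.01576; observed = 9/800 ≈ 0.01125.
Coefficient of coincidence = 0.01125/0.01576 ≈ 0.71.

0.71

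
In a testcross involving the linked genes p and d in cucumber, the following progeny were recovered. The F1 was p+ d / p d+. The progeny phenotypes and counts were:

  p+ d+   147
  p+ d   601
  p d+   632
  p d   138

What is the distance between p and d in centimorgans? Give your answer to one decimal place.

The recombinant classes are p+ d+ and p d: 147 + 138 = 285.
Recombination frequency = 285/1518 = 0.1877 ≈ 18.8%, i.e. 18.8 centimorgans.

18.8 centimorgans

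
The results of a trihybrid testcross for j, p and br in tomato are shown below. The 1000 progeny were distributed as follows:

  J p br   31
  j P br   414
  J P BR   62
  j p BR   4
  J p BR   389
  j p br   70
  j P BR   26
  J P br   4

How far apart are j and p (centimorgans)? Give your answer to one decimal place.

14.0 centimorgans

The two most frequent reciprocal classes, j P br and J p BR, are the parental types, so the F1 was j P br / J p BR.
The two rarest classes, J P br and j p BR, are the double crossovers. Comparing them with the parentals, only the j allele has switched, so j is the middle locus and the order is p – j – br.
Crossovers in the p–j interval produce the single-crossover classes j p br and J P BR (70 + 62 = 132) plus the double crossovers (8).
RF(p–j) = (132 + 8) / 1000 = 140/1000 = 0.1400 → 14.0 centimorgans.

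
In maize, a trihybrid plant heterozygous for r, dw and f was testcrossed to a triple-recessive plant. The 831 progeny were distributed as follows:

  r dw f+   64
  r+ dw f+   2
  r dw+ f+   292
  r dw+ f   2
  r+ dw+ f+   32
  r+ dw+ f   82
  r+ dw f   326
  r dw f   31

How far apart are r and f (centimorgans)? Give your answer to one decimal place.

The two most frequent reciprocal classes, r+ dw f and r dw+ f+, are the parental types, so the F1 was r+ dw f / r dw+ f+.
The two rarest classes, r+ dw f+ and r dw+ f, are the double crossovers. Comparing them with the parentals, only the f allele has switched, so f is the middle locus and the order is dw – f – r.
Crossovers in the f–r interval produce the single-crossover classes r dw f and r+ dw+ f+ (31 + 32 = 63) plus the double crossovers (4).
RF(f–r) = (63 + 4) / 831 = 67/831 = 0.0806 → 8.1 centimorgans.

8.1 centimorgans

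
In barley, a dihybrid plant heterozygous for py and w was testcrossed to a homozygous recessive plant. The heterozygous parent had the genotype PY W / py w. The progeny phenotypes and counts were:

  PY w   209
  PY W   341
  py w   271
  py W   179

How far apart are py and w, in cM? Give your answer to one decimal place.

The recombinant classes are PY w and py W: 209 + 179 = 388.
Recombination frequency = 388/1000 = 0.3880 ≈ 38.8%, i.e. 38.8 cM.

38.8 cM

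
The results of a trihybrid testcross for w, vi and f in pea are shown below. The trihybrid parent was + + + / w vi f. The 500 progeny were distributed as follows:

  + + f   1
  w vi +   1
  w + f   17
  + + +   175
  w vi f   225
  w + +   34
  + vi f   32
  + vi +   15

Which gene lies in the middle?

f

The two rarest classes, + + f and w vi +, are the double crossovers. Comparing them with the parentals, only the f allele has switched, so f is the middle locus and the order is w – f – vi.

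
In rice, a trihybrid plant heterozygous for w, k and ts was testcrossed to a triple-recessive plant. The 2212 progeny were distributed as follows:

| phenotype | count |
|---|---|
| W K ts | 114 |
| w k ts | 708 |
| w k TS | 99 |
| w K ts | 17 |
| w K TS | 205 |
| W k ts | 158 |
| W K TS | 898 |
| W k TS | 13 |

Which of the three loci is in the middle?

The two most frequent reciprocal classes, w k ts and W K TS, are the parental types, so the F1 was w k ts / W K TS.
The two rarest classes, w K ts and W k TS, are the double crossovers. Comparing them with the parentals, only the k allele has switched, so k is the middle locus and the order is ts – k – w.

k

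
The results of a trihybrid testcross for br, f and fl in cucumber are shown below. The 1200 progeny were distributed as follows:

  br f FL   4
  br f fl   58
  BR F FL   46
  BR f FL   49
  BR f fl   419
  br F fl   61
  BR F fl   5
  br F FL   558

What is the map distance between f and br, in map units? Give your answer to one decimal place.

9.4 map units

The two most frequent reciprocal classes, BR f fl and br F FL, are the parental types, so the F1 was BR f fl / br F FL.
The two rarest classes, BR F fl and br f FL, are the double crossovers. Comparing them with the parentals, only the f allele has switched, so f is the middle locus and the order is br – f – fl.
Crossovers in the br–f interval produce the single-crossover classes br f fl and BR F FL (58 + 46 = 104) plus the double crossovers (9).
RF(br–f) = (104 + 9) / 1200 = 113/1200 = 0.0942 → 9.4 map units.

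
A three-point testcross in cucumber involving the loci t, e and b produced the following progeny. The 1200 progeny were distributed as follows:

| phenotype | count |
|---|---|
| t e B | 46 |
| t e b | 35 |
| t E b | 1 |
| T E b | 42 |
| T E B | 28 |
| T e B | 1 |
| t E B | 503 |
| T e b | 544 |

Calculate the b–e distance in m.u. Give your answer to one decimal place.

7.5 m.u.

The two most frequent reciprocal classes, T e b and t E B, are the parental types, so the F1 was T e b / t E B.
The two rarest classes, T e B and t E b, are the double crossovers. Comparing them with the parentals, only the b allele has switched, so b is the middle locus and the order is e – b – t.
Crossovers in the e–b interval produce the single-crossover classes T E b and t e B (42 + 46 = 88) plus the double crossovers (2).
RF(e–b) = (88 + 2) / 1200 = 90/1200 = 0.0750 → 7.5 m.u.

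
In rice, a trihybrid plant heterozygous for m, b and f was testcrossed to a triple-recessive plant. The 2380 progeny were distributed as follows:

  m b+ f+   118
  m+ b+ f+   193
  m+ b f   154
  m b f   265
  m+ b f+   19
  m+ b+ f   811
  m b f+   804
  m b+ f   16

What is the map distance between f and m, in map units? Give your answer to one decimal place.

The two most frequent reciprocal classes, m+ b+ f and m b f+, are the parental types, so the F1 was m+ b+ f / m b f+.
The two rarest classes, m b+ f and m+ b f+, are the double crossovers. Comparing them with the parentals, only the m allele has switched, so m is the middle locus and the order is b – m – f.
Crossovers in the m–f interval produce the single-crossover classes m+ b+ f+ and m b f (193 + 265 = 458) plus the double crossovers (35).
RF(m–f) = (458 + 35) / 2380 = 493/2380 = 0.2071 → 20.7 map units.

20.7 map units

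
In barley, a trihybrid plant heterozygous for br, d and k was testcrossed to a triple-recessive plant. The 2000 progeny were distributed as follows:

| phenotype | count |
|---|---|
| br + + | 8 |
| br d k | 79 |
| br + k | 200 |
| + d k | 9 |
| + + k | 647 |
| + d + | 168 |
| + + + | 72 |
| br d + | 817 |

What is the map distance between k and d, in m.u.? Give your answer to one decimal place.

8.4 m.u.

The two most frequent reciprocal classes, br d + and + + k, are the parental types, so the F1 was br d + / + + k.
The two rarest classes, br + + and + d k, are the double crossovers. Comparing them with the parentals, only the d allele has switched, so d is the middle locus and the order is br – d – k.
Crossovers in the d–k interval produce the single-crossover classes br d k and + + + (79 + 72 = 151) plus the double crossovers (17).
RF(d–k) = (151 + 17) / 2000 = 168/2000 = 0.0840 → 8.4 m.u.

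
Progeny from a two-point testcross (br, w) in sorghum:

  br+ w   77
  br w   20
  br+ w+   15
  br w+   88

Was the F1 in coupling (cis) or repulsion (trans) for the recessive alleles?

The two most frequent classes are br+ w (77) and br w+ (88); these are the parental (non-recombinant) types.
So the F1 carried br+ w on one chromosome and br w+ on the other — the recessive alleles are on opposite chromosomes (trans / repulsion).

trans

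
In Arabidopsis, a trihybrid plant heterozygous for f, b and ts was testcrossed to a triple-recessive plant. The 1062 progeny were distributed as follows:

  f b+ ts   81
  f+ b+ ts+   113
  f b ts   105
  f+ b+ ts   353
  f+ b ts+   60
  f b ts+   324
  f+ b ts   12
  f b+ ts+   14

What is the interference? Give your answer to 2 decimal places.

The two most frequent reciprocal classes, f b ts+ and f+ b+ ts, are the parental types, so the F1 was f b ts+ / f+ b+ ts.
The two rarest classes, f b+ ts+ and f+ b ts, are the double crossovers. Comparing them with the parentals, only the b allele has switched, so b is the middle locus and the order is f – b – ts.
f–b: (141 + 26)/1062 = 0.1573; b–ts: (218 + 26)/1062 = 0.2298.
Expected DCO frequency = 0.1573 × 0.2298 ≈ 0.03615; observed = 26/1062 ≈ 0.02448.
Coefficient of coincidence = 0.02448/0.03615 ≈ 0.68; interference = 1 − 0.68 = 0.32.

0.32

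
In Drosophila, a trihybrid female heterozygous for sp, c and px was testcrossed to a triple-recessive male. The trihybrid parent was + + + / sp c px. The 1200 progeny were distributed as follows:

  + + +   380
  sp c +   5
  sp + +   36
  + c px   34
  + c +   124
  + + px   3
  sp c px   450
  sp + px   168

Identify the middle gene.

px

The two rarest classes, + + px and sp c +, are the double crossovers. Comparing them with the parentals, only the px allele has switched, so px is the middle locus and the order is sp – px – c.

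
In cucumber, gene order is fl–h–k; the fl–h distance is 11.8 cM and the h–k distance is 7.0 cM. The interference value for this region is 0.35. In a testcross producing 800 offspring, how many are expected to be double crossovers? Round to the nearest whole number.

Map distances give recombination frequencies of 0.118 and 0.070 for the two intervals.
With interference 0.35 (so coincidence = 0.65), expected double-crossover frequency = 0.118 × 0.070 × 0.65 = 0.00537.
Expected number = 0.00537 × 800 = 4.30 ≈ 4.

4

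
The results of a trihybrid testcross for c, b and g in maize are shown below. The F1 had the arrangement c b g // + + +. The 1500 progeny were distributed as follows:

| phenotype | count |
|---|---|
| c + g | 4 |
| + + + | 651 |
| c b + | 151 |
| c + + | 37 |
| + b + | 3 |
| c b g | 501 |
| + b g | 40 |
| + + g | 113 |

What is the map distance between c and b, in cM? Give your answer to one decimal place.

5.6 cM

The two rarest classes, c + g and + b +, are the double crossovers. Comparing them with the parentals, only the b allele has switched, so b is the middle locus and the order is g – b – c.
Crossovers in the b–c interval produce the single-crossover classes + b g and c + + (40 + 37 = 77) plus the double crossovers (7).
RF(b–c) = (77 + 7) / 1500 = 84/1500 = 0.0560 → 5.6 cM.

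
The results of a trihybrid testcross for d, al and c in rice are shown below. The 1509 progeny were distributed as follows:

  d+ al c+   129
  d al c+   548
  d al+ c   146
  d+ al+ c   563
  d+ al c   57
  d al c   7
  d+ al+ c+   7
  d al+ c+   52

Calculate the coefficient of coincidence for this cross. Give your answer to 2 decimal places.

0.59

The two most frequent reciprocal classes, d al c+ and d+ al+ c, are the parental types, so the F1 was d al c+ / d+ al+ c.
The two rarest classes, d al c and d+ al+ c+, are the double crossovers. Comparing them with the parentals, only the c allele has switched, so c is the middle locus and the order is al – c – d.
al–c: (109 + 14)/1509 = 0.0815; c–d: (275 + 14)/1509 = 0.1915.
Expected DCO frequency = 0.0815 × 0.1915 ≈ 0.01561; observed = 14/1509 ≈ 0.00928.
Coefficient of coincidence = 0.00928/0.01561 ≈ 0.59.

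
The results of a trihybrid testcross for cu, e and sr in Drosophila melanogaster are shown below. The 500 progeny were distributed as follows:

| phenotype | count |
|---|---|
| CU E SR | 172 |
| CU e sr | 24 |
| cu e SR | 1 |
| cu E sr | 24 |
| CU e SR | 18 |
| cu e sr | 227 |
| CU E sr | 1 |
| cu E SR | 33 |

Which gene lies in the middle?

The two most frequent reciprocal classes, cu e sr and CU E SR, are the parental types, so the F1 was cu e sr / CU E SR.
The two rarest classes, cu e SR and CU E sr, are the double crossovers. Comparing them with the parentals, only the sr allele has switched, so sr is the middle locus and the order is cu – sr – e.

sr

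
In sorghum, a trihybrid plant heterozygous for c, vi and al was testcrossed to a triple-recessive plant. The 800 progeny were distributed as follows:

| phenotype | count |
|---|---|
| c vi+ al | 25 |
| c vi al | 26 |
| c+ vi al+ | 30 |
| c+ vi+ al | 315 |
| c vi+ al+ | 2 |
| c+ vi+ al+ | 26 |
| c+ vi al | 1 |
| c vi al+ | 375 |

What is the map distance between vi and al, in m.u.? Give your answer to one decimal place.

6.9 m.u.

The two most frequent reciprocal classes, c+ vi+ al and c vi al+, are the parental types, so the F1 was c+ vi+ al / c vi al+.
The two rarest classes, c+ vi al and c vi+ al+, are the double crossovers. Comparing them with the parentals, only the vi allele has switched, so vi is the middle locus and the order is c – vi – al.
Crossovers in the vi–al interval produce the single-crossover classes c+ vi+ al+ and c vi al (26 + 26 = 52) plus the double crossovers (3).
RF(vi–al) = (52 + 3) / 800 = 55/800 = 0.0688 → 6.9 m.u.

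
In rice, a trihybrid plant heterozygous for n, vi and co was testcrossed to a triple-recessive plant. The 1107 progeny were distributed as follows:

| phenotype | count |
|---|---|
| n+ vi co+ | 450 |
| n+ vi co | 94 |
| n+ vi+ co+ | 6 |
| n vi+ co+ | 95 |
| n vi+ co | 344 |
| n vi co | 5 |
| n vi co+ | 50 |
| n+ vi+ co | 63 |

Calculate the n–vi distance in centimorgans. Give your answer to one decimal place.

The two most frequent reciprocal classes, n vi+ co and n+ vi co+, are the parental types, so the F1 was n vi+ co / n+ vi co+.
The two rarest classes, n vi co and n+ vi+ co+, are the double crossovers. Comparing them with the parentals, only the vi allele has switched, so vi is the middle locus and the order is co – vi – n.
Crossovers in the vi–n interval produce the single-crossover classes n+ vi+ co and n vi co+ (63 + 50 = 113) plus the double crossovers (11).
RF(vi–n) = (113 + 11) / 1107 = 124/1107 = 0.1120 → 11.2 centimorgans.

11.2 centimorgans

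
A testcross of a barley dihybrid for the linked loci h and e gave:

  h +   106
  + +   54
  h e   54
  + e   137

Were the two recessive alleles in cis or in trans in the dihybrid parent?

The two most frequent classes are + e (137) and h + (106); these are the parental (non-recombinant) types.
So the F1 carried + e on one chromosome and h + on the other — the recessive alleles are on opposite chromosomes (trans / repulsion).

trans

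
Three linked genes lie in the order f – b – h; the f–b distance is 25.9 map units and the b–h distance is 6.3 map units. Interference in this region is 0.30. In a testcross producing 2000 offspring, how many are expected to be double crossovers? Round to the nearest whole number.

Map distances give recombination frequencies of 0.259 and 0.063 for the two intervals.
With interference 0.30 (so coincidence = 0.70), expected double-crossover frequency = 0.259 × 0.063 × 0.70 = 0.01142.
Expected number = 0.01142 × 2000 = 22.84 ≈ 23.

23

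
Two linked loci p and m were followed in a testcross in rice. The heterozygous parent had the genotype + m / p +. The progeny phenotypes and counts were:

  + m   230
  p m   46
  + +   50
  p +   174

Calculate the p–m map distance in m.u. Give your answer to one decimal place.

19.2 m.u.

The recombinant classes are + + and p m: 50 + 46 = 96.
Recombination frequency = 96/500 = 0.1920 ≈ 19.2%, i.e. 19.2 m.u.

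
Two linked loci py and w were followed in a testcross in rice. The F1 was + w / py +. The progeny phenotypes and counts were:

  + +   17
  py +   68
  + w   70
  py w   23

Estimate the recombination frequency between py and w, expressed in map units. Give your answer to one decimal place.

22.5 map units

The recombinant classes are + + and py w: 17 + 23 = 40.
Recombination frequency = 40/178 = 0.2247 ≈ 22.5%, i.e. 22.5 map units.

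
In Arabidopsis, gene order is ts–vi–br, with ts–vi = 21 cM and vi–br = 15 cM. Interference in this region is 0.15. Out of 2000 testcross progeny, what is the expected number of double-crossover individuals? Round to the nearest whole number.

54

Map distances give recombination frequencies of 0.210 and 0.150 for the two intervals.
With interference 0.15 (so coincidence = 0.85), expected double-crossover frequency = 0.210 × 0.150 × 0.85 = 0.02678.
Expected number = 0.02678 × 2000 = 53.55 ≈ 54.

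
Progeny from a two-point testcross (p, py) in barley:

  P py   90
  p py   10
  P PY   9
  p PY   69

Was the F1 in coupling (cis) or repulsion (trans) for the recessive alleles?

trans

The two most frequent classes are P py (90) and p PY (69); these are the parental (non-recombinant) types.
So the F1 carried P py on one chromosome and p PY on the other — the recessive alleles are on opposite chromosomes (trans / repulsion).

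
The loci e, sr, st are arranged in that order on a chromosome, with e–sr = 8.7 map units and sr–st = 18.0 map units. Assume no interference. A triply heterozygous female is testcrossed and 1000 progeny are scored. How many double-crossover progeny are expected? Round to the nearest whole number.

Map distances give recombination frequencies of 0.087 and 0.180 for the two intervals.
With no interference, expected double-crossover frequency = 0.087 × 0.180 = 0.01566.
Expected number = 0.01566 × 1000 = 15.66 ≈ 16.

16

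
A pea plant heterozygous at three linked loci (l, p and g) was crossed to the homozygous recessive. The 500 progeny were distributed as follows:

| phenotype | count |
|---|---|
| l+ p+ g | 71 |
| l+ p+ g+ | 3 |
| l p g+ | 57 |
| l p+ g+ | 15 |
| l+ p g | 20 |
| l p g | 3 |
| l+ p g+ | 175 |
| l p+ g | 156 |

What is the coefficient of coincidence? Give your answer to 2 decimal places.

0.55

The two most frequent reciprocal classes, l p+ g and l+ p g+, are the parental types, so the F1 was l p+ g / l+ p g+.
The two rarest classes, l p g and l+ p+ g+, are the double crossovers. Comparing them with the parentals, only the p allele has switched, so p is the middle locus and the order is g – p – l.
g–p: (35 + 6)/500 = 0.0820; p–l: (128 + 6)/500 = 0.2680.
Expected DCO frequency = 0.0820 × 0.2680 ≈ 0.02198; observed = 6/500 ≈ 0.01200.
Coefficient of coincidence = 0.01200/0.02198 ≈ 0.55.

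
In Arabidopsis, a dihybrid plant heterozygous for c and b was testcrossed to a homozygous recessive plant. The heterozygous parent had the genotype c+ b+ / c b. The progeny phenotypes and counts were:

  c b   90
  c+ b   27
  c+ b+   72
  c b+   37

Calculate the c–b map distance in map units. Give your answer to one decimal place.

The recombinant classes are c+ b and c b+: 27 + 37 = 64.
Recombination frequency = 64/226 = 0.2832 ≈ 28.3%, i.e. 28.3 map units.

28.3 map units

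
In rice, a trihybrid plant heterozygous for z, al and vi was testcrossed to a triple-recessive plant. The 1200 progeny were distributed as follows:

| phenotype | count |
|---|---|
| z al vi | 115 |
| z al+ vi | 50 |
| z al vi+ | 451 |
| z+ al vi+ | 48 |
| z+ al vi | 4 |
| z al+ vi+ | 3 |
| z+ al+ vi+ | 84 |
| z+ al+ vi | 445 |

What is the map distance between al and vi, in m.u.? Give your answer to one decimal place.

17.2 m.u.

The two most frequent reciprocal classes, z al vi+ and z+ al+ vi, are the parental types, so the F1 was z al vi+ / z+ al+ vi.
The two rarest classes, z al+ vi+ and z+ al vi, are the double crossovers. Comparing them with the parentals, only the al allele has switched, so al is the middle locus and the order is z – al – vi.
Crossovers in the al–vi interval produce the single-crossover classes z al vi and z+ al+ vi+ (115 + 84 = 199) plus the double crossovers (7).
RF(al–vi) = (199 + 7) / 1200 = 206/1200 = 0.1717 → 17.2 m.u.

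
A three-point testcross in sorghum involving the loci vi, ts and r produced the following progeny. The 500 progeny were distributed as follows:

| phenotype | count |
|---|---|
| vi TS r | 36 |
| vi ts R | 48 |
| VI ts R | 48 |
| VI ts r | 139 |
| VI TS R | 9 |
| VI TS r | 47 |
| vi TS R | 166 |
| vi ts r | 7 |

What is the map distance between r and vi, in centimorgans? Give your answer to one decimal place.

20.0 centimorgans

The two most frequent reciprocal classes, VI ts r and vi TS R, are the parental types, so the F1 was VI ts r / vi TS R.
The two rarest classes, vi ts r and VI TS R, are the double crossovers. Comparing them with the parentals, only the vi allele has switched, so vi is the middle locus and the order is ts – vi – r.
Crossovers in the vi–r interval produce the single-crossover classes VI ts R and vi TS r (48 + 36 = 84) plus the double crossovers (16).
RF(vi–r) = (84 + 16) / 500 = 100/500 = 0.2000 → 20.0 centimorgans.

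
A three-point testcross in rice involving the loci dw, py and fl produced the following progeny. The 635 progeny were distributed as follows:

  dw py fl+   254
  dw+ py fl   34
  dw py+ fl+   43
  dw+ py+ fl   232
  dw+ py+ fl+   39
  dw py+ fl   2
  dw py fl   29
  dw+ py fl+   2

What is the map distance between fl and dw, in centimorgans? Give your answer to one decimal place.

The two most frequent reciprocal classes, dw py fl+ and dw+ py+ fl, are the parental types, so the F1 was dw py fl+ / dw+ py+ fl.
The two rarest classes, dw+ py fl+ and dw py+ fl, are the double crossovers. Comparing them with the parentals, only the dw allele has switched, so dw is the middle locus and the order is py – dw – fl.
Crossovers in the dw–fl interval produce the single-crossover classes dw py fl and dw+ py+ fl+ (29 + 39 = 68) plus the double crossovers (4).
RF(dw–fl) = (68 + 4) / 635 = 72/635 = 0.1134 → 11.3 centimorgans.

11.3 centimorgans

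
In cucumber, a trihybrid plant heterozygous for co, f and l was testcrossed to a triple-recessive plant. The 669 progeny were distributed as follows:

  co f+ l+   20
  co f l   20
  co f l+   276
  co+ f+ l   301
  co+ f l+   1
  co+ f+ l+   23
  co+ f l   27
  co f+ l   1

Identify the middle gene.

The two most frequent reciprocal classes, co+ f+ l and co f l+, are the parental types, so the F1 was co+ f+ l / co f l+.
The two rarest classes, co f+ l and co+ f l+, are the double crossovers. Comparing them with the parentals, only the co allele has switched, so co is the middle locus and the order is f – co – l.

co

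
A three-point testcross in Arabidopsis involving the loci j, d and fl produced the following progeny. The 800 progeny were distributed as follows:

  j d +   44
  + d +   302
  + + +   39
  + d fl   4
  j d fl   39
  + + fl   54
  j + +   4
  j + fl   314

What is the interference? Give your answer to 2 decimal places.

The two most frequent reciprocal classes, j + fl and + d +, are the parental types, so the F1 was j + fl / + d +.
The two rarest classes, j + + and + d fl, are the double crossovers. Comparing them with the parentals, only the fl allele has switched, so fl is the middle locus and the order is d – fl – j.
d–fl: (78 + 8)/800 = 0.1075; fl–j: (98 + 8)/800 = 0.1325.
Expected DCO frequency = 0.1075 × 0.1325 ≈ 0.01424; observed = 8/800 ≈ 0.01000.
Coefficient of coincidence = 0.01000/0.01424 ≈ 0.70; interference = 1 − 0.70 = 0.30.

0.30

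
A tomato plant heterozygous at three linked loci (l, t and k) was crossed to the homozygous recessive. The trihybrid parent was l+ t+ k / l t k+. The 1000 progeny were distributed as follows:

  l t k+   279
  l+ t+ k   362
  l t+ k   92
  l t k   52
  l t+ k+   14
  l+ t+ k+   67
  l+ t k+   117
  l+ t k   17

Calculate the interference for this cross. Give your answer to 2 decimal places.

0.14

The two rarest classes, l+ t k and l t+ k+, are the double crossovers. Comparing them with the parentals, only the t allele has switched, so t is the middle locus and the order is l – t – k.
l–t: (209 + 31)/1000 = 0.2400; t–k: (119 + 31)/1000 = 0.1500.
Expected DCO frequency = 0.2400 × 0.1500 ≈ 0.03600; observed = 31/1000 ≈ 0.03100.
Coefficient of coincidence = 0.03100/0.03600 ≈ 0.86; interference = 1 − 0.86 = 0.14.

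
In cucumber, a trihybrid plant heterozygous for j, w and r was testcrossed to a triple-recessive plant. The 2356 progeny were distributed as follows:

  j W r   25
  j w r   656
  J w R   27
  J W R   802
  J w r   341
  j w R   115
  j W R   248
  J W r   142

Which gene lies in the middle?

w

The two most frequent reciprocal classes, j w r and J W R, are the parental types, so the F1 was j w r / J W R.
The two rarest classes, j W r and J w R, are the double crossovers. Comparing them with the parentals, only the w allele has switched, so w is the middle locus and the order is j – w – r.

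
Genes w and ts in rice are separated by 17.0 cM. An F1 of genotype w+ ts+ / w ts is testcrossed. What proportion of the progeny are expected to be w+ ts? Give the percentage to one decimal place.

8.5%

A map distance of 17.0 cM corresponds to a recombination frequency of 0.170.
The F1 is w+ ts+ / w ts, so w+ ts is a recombinant gamete class with expected frequency r/2 = 0.170/2 = 0.0850.
That is 0.0850 = 8.5% of the progeny.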